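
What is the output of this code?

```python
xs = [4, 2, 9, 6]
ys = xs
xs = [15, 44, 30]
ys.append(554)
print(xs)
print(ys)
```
[15, 44, 30]
[4, 2, 9, 6, 554]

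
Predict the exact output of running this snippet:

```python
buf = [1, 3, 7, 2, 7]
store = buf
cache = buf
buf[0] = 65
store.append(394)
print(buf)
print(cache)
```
[65, 3, 7, 2, 7, 394]
[65, 3, 7, 2, 7, 394]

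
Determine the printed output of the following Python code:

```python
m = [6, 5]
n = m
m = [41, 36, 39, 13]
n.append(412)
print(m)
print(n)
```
[41, 36, 39, 13]
[6, 5, 412]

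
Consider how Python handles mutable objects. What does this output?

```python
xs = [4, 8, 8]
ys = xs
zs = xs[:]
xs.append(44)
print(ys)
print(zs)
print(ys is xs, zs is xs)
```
[4, 8, 8, 44]
[4, 8, 8]
True False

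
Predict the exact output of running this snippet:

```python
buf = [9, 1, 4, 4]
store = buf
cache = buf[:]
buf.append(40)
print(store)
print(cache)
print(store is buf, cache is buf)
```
[9, 1, 4, 4, 40]
[9, 1, 4, 4]
True False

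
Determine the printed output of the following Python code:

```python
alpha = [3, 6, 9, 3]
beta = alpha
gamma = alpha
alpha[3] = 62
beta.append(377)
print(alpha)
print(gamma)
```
[3, 6, 9, 62, 377]
[3, 6, 9, 62, 377]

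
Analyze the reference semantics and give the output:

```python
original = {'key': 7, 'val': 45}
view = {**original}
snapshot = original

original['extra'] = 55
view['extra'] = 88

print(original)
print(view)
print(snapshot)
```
{'key': 7, 'val': 45, 'extra': 55}
{'key': 7, 'val': 45, 'extra': 88}
{'key': 7, 'val': 45, 'extra': 55}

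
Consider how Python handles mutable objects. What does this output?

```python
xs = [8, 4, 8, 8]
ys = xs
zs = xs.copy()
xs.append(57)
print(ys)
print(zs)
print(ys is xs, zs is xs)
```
[8, 4, 8, 8, 57]
[8, 4, 8, 8]
True False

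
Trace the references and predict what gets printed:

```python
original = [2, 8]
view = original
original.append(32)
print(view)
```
[2, 8, 32]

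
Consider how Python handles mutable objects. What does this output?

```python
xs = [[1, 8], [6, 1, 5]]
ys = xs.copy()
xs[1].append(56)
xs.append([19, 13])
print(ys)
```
[[1, 8], [6, 1, 5, 56]]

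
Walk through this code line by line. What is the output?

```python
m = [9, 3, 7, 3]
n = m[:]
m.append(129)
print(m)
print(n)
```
[9, 3, 7, 3, 129]
[9, 3, 7, 3]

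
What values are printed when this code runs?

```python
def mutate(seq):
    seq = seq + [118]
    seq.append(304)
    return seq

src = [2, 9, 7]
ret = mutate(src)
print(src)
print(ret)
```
[2, 9, 7]
[2, 9, 7, 118, 304]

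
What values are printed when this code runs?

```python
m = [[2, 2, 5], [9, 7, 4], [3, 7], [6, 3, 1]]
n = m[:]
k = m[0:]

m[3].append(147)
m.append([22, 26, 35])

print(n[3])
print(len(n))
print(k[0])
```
[6, 3, 1, 147]
4
[2, 2, 5]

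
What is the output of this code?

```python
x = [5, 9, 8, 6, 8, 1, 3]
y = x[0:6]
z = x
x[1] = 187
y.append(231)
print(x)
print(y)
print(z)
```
[5, 187, 8, 6, 8, 1, 3]
[5, 9, 8, 6, 8, 1, 231]
[5, 187, 8, 6, 8, 1, 3]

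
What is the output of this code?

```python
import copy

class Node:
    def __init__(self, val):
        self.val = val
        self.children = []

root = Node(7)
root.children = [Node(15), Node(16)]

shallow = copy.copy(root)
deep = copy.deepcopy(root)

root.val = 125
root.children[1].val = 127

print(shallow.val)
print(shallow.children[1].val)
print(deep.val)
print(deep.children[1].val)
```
7
127
7
16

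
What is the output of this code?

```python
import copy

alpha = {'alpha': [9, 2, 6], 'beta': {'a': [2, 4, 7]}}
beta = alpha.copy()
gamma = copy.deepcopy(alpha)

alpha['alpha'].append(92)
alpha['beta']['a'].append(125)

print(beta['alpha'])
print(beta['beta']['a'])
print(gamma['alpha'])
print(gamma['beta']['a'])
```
[9, 2, 6, 92]
[2, 4, 7, 125]
[9, 2, 6]
[2, 4, 7]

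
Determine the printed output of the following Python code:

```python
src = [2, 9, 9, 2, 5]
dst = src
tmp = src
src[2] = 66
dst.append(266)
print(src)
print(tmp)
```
[2, 9, 66, 2, 5, 266]
[2, 9, 66, 2, 5, 266]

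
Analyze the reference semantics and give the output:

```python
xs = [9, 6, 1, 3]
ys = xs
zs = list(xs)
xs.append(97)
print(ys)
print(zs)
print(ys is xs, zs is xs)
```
[9, 6, 1, 3, 97]
[9, 6, 1, 3]
True False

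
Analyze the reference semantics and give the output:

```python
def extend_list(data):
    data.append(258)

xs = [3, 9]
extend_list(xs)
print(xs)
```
[3, 9, 258]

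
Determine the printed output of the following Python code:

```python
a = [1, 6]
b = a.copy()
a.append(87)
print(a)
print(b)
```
[1, 6, 87]
[1, 6]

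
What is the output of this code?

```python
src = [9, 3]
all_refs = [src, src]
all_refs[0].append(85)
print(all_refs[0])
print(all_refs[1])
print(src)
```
[9, 3, 85]
[9, 3, 85]
[9, 3, 85]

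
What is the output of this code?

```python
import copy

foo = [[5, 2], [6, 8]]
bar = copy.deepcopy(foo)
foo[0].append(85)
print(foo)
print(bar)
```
[[5, 2, 85], [6, 8]]
[[5, 2], [6, 8]]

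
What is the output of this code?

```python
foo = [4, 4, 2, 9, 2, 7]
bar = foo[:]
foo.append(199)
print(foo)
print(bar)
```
[4, 4, 2, 9, 2, 7, 199]
[4, 4, 2, 9, 2, 7]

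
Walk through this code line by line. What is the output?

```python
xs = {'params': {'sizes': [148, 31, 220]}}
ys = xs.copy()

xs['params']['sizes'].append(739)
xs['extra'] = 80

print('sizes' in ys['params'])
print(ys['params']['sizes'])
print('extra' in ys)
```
True
[148, 31, 220, 739]
False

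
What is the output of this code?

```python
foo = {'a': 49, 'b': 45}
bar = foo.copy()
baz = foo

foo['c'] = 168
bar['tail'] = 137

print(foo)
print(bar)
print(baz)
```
{'a': 49, 'b': 45, 'c': 168}
{'a': 49, 'b': 45, 'tail': 137}
{'a': 49, 'b': 45, 'c': 168}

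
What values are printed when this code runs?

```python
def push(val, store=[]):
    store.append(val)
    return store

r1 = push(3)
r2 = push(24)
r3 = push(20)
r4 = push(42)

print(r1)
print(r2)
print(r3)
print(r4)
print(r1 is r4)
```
[3, 24, 20, 42]
[3, 24, 20, 42]
[3, 24, 20, 42]
[3, 24, 20, 42]
True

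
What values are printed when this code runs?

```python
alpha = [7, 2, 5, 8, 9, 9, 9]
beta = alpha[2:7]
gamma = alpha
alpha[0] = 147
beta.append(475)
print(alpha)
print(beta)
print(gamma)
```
[147, 2, 5, 8, 9, 9, 9]
[5, 8, 9, 9, 9, 475]
[147, 2, 5, 8, 9, 9, 9]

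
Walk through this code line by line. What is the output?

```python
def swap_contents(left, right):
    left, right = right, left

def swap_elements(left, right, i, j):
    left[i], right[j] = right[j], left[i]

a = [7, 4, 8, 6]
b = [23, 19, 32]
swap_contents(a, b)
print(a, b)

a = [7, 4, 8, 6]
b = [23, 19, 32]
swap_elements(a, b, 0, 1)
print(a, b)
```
[7, 4, 8, 6] [23, 19, 32]
[19, 4, 8, 6] [23, 7, 32]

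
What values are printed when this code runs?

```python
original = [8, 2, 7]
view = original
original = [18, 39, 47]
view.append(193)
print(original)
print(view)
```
[18, 39, 47]
[8, 2, 7, 193]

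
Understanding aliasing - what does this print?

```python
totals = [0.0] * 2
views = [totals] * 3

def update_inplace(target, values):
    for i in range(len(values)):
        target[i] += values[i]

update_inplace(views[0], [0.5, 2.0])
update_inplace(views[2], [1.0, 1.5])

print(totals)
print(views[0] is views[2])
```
[1.5, 3.5]
True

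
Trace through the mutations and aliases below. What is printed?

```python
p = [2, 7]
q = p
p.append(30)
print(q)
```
[2, 7, 30]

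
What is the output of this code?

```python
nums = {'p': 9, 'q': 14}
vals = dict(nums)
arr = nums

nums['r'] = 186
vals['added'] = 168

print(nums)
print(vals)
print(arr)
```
{'p': 9, 'q': 14, 'r': 186}
{'p': 9, 'q': 14, 'added': 168}
{'p': 9, 'q': 14, 'r': 186}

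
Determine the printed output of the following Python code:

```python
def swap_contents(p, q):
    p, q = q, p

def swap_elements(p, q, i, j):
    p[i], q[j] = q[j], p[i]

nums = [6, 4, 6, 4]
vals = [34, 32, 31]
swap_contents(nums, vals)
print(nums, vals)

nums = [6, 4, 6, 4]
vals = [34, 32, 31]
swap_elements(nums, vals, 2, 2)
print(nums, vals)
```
[6, 4, 6, 4] [34, 32, 31]
[6, 4, 31, 4] [34, 32, 6]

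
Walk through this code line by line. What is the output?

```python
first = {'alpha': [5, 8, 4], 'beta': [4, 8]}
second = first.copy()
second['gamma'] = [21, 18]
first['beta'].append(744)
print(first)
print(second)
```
{'alpha': [5, 8, 4], 'beta': [4, 8, 744]}
{'alpha': [5, 8, 4], 'beta': [4, 8, 744], 'gamma': [21, 18]}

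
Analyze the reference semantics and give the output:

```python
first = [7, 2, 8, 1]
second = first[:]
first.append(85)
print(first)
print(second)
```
[7, 2, 8, 1, 85]
[7, 2, 8, 1]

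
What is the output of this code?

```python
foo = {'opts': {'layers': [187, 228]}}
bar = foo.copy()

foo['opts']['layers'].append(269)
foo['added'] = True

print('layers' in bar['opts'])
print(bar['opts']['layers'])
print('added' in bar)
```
True
[187, 228, 269]
False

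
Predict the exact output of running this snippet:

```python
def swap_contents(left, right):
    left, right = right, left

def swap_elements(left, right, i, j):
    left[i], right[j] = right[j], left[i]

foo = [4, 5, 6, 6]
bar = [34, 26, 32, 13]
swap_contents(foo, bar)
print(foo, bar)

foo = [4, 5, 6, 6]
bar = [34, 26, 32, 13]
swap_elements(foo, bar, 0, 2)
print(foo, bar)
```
[4, 5, 6, 6] [34, 26, 32, 13]
[32, 5, 6, 6] [34, 26, 4, 13]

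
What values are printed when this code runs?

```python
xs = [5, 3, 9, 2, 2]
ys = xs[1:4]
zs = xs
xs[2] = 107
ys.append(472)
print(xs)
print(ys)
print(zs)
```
[5, 3, 107, 2, 2]
[3, 9, 2, 472]
[5, 3, 107, 2, 2]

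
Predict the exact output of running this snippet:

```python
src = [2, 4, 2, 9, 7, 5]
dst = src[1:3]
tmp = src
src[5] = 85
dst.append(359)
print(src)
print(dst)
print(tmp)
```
[2, 4, 2, 9, 7, 85]
[4, 2, 359]
[2, 4, 2, 9, 7, 85]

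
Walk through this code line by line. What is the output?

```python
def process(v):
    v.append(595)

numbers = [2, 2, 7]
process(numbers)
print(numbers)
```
[2, 2, 7, 595]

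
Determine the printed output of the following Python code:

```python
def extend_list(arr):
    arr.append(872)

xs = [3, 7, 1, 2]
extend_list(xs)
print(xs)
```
[3, 7, 1, 2, 872]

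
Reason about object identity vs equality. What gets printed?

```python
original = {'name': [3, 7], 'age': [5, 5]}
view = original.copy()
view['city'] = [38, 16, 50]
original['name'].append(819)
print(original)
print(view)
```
{'name': [3, 7, 819], 'age': [5, 5]}
{'name': [3, 7, 819], 'age': [5, 5], 'city': [38, 16, 50]}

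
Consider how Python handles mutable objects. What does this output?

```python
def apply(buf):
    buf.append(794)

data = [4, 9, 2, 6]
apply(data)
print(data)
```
[4, 9, 2, 6, 794]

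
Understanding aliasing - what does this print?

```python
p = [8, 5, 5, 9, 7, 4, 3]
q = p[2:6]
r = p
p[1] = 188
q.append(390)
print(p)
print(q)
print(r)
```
[8, 188, 5, 9, 7, 4, 3]
[5, 9, 7, 4, 390]
[8, 188, 5, 9, 7, 4, 3]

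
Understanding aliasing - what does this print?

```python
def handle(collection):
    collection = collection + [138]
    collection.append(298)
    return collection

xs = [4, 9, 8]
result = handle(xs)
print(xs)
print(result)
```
[4, 9, 8]
[4, 9, 8, 138, 298]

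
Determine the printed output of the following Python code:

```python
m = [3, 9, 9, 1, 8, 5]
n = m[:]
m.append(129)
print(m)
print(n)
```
[3, 9, 9, 1, 8, 5, 129]
[3, 9, 9, 1, 8, 5]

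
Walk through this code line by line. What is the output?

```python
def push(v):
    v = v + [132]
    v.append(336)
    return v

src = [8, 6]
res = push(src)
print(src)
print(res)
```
[8, 6]
[8, 6, 132, 336]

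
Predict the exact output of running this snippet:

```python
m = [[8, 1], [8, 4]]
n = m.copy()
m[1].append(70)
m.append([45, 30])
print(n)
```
[[8, 1], [8, 4, 70]]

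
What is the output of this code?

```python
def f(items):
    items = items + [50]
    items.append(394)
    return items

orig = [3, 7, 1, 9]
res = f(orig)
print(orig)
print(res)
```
[3, 7, 1, 9]
[3, 7, 1, 9, 50, 394]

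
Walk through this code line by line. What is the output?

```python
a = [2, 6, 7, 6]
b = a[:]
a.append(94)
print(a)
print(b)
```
[2, 6, 7, 6, 94]
[2, 6, 7, 6]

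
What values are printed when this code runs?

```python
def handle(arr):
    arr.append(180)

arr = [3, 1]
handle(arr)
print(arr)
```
[3, 1, 180]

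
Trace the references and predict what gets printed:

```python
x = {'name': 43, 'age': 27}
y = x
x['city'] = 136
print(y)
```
{'name': 43, 'age': 27, 'city': 136}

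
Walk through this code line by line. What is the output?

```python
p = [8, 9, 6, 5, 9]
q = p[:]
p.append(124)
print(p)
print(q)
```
[8, 9, 6, 5, 9, 124]
[8, 9, 6, 5, 9]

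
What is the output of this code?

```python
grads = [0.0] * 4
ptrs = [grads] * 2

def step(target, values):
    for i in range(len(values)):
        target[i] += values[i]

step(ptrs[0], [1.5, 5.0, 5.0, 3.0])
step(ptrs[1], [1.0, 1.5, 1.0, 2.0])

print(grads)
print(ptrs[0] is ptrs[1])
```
[2.5, 6.5, 6.0, 5.0]
True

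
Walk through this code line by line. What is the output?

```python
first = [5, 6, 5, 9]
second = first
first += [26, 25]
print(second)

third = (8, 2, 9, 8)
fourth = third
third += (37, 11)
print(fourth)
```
[5, 6, 5, 9, 26, 25]
(8, 2, 9, 8)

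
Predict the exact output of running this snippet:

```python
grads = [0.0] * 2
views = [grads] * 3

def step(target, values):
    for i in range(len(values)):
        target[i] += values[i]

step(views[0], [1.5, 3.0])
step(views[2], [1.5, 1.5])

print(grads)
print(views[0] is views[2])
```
[3.0, 4.5]
True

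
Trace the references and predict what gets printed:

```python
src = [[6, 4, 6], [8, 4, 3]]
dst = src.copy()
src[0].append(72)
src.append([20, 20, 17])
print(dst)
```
[[6, 4, 6, 72], [8, 4, 3]]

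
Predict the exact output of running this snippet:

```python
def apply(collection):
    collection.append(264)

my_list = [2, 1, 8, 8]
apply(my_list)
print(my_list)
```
[2, 1, 8, 8, 264]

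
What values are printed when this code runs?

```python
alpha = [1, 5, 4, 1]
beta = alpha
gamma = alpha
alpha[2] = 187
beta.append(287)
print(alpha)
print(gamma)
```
[1, 5, 187, 1, 287]
[1, 5, 187, 1, 287]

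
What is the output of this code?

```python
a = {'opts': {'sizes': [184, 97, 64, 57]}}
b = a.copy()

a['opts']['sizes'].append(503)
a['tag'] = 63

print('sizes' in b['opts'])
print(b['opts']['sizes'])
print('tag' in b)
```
True
[184, 97, 64, 57, 503]
False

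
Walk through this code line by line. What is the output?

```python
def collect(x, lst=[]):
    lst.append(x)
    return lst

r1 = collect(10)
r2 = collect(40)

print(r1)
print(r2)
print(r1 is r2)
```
[10, 40]
[10, 40]
True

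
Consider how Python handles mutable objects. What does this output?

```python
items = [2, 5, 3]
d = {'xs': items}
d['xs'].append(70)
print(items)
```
[2, 5, 3, 70]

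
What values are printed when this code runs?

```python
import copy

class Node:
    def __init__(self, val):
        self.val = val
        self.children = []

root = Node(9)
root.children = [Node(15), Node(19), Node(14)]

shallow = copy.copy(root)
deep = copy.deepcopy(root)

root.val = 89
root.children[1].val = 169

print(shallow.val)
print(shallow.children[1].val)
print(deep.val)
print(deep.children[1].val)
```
9
169
9
19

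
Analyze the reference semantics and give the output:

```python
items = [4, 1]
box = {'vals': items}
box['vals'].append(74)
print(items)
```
[4, 1, 74]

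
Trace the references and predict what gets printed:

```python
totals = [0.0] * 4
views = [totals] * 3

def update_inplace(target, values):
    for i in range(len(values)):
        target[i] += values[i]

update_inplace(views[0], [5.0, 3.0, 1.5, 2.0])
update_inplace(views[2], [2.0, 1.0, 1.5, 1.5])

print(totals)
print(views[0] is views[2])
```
[7.0, 4.0, 3.0, 3.5]
True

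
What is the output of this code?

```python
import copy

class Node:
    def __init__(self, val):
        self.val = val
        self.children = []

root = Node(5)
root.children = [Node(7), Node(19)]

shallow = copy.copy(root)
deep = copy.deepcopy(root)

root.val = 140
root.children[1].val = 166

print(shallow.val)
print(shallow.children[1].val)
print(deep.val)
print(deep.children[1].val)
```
5
166
5
19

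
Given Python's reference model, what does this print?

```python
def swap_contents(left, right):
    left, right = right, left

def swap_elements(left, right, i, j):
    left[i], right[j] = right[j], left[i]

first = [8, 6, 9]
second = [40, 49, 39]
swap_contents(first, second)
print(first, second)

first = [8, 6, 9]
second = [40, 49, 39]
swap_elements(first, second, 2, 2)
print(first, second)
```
[8, 6, 9] [40, 49, 39]
[8, 6, 39] [40, 49, 9]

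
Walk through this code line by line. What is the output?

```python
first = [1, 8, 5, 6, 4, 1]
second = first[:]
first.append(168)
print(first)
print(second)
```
[1, 8, 5, 6, 4, 1, 168]
[1, 8, 5, 6, 4, 1]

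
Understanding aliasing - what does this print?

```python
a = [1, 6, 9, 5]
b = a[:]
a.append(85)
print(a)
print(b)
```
[1, 6, 9, 5, 85]
[1, 6, 9, 5]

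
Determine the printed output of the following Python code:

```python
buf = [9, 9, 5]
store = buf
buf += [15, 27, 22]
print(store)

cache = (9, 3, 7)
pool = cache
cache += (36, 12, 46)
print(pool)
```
[9, 9, 5, 15, 27, 22]
(9, 3, 7)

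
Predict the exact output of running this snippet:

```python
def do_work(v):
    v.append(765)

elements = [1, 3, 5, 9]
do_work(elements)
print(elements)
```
[1, 3, 5, 9, 765]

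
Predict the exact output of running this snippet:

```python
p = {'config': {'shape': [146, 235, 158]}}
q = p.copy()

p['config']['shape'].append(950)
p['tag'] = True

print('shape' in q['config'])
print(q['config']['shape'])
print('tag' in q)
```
True
[146, 235, 158, 950]
False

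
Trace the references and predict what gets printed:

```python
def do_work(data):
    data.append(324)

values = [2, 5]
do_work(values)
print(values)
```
[2, 5, 324]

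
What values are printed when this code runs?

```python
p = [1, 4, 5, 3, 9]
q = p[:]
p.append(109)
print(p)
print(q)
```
[1, 4, 5, 3, 9, 109]
[1, 4, 5, 3, 9]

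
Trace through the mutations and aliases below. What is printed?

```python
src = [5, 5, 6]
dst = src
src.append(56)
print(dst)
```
[5, 5, 6, 56]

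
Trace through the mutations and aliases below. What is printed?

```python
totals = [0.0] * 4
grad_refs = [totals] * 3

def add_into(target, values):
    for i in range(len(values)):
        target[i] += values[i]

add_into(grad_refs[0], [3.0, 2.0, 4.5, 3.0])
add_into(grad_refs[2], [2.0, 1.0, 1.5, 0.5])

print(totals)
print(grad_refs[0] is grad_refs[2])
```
[5.0, 3.0, 6.0, 3.5]
True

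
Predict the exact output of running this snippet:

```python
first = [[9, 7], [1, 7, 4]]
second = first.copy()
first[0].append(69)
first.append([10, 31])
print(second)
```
[[9, 7, 69], [1, 7, 4]]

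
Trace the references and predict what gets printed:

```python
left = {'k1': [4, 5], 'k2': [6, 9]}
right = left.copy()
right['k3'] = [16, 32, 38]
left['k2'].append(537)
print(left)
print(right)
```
{'k1': [4, 5], 'k2': [6, 9, 537]}
{'k1': [4, 5], 'k2': [6, 9, 537], 'k3': [16, 32, 38]}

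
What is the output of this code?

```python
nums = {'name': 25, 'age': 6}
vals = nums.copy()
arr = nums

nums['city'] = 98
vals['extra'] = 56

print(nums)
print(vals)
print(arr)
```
{'name': 25, 'age': 6, 'city': 98}
{'name': 25, 'age': 6, 'extra': 56}
{'name': 25, 'age': 6, 'city': 98}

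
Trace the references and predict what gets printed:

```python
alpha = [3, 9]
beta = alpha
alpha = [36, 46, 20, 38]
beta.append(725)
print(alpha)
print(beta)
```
[36, 46, 20, 38]
[3, 9, 725]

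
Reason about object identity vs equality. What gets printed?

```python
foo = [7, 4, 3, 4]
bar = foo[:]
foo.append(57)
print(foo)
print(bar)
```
[7, 4, 3, 4, 57]
[7, 4, 3, 4]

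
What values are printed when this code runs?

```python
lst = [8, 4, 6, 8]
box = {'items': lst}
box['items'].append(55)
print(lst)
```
[8, 4, 6, 8, 55]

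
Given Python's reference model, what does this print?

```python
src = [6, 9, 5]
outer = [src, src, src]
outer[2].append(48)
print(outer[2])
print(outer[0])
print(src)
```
[6, 9, 5, 48]
[6, 9, 5, 48]
[6, 9, 5, 48]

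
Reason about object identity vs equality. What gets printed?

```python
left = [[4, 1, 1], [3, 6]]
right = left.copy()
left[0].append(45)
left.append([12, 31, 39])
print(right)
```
[[4, 1, 1, 45], [3, 6]]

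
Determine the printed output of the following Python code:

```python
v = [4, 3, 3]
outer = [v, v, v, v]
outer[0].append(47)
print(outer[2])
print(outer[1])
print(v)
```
[4, 3, 3, 47]
[4, 3, 3, 47]
[4, 3, 3, 47]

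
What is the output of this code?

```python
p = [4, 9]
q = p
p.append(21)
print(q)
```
[4, 9, 21]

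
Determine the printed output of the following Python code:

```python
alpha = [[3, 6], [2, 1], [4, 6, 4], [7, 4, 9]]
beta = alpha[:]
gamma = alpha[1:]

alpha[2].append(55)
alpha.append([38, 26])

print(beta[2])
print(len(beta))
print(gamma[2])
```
[4, 6, 4, 55]
4
[7, 4, 9]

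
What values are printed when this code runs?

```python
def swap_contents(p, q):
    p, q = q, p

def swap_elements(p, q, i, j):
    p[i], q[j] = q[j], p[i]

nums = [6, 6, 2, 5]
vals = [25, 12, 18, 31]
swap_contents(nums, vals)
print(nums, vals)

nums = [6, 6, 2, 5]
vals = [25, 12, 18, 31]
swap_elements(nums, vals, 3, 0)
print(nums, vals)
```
[6, 6, 2, 5] [25, 12, 18, 31]
[6, 6, 2, 25] [5, 12, 18, 31]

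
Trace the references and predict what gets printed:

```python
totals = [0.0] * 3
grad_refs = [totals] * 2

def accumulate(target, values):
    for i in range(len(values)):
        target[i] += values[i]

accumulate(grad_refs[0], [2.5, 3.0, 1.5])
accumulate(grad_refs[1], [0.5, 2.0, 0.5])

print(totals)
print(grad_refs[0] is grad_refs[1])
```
[3.0, 5.0, 2.0]
True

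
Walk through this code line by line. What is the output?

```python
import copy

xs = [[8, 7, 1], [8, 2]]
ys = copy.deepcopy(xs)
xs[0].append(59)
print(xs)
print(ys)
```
[[8, 7, 1, 59], [8, 2]]
[[8, 7, 1], [8, 2]]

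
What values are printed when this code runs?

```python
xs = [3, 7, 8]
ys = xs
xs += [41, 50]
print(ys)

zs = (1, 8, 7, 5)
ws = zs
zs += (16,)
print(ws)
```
[3, 7, 8, 41, 50]
(1, 8, 7, 5)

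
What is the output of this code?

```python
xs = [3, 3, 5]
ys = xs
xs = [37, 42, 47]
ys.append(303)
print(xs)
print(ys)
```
[37, 42, 47]
[3, 3, 5, 303]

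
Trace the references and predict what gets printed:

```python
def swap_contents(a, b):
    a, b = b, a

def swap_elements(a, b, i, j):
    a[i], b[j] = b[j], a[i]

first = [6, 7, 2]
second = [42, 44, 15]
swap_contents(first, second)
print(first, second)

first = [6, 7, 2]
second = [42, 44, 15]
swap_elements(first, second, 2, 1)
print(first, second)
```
[6, 7, 2] [42, 44, 15]
[6, 7, 44] [42, 2, 15]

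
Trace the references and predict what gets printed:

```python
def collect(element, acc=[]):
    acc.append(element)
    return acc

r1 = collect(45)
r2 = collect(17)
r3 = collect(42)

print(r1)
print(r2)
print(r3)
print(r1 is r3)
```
[45, 17, 42]
[45, 17, 42]
[45, 17, 42]
True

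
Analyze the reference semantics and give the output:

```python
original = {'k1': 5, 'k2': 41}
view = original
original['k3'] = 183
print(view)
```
{'k1': 5, 'k2': 41, 'k3': 183}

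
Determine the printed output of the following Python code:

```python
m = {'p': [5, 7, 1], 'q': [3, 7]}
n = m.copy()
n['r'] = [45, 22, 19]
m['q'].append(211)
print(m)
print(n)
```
{'p': [5, 7, 1], 'q': [3, 7, 211]}
{'p': [5, 7, 1], 'q': [3, 7, 211], 'r': [45, 22, 19]}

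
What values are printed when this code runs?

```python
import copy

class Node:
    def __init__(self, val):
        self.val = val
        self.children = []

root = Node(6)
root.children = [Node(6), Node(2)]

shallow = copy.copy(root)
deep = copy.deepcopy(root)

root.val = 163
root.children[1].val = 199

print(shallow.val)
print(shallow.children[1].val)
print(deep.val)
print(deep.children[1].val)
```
6
199
6
2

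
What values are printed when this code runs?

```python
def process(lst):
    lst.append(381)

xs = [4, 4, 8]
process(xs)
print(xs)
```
[4, 4, 8, 381]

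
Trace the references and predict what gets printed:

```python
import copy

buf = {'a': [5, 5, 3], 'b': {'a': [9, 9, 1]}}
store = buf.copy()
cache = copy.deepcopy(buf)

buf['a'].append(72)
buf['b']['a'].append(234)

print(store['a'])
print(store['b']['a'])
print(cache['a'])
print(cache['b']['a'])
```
[5, 5, 3, 72]
[9, 9, 1, 234]
[5, 5, 3]
[9, 9, 1]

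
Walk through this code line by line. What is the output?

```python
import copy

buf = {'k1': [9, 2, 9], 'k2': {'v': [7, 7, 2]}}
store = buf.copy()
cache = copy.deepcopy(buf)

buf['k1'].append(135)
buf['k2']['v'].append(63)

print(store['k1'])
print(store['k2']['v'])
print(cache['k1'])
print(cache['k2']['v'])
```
[9, 2, 9, 135]
[7, 7, 2, 63]
[9, 2, 9]
[7, 7, 2]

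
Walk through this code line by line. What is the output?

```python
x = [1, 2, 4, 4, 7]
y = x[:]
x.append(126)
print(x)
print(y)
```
[1, 2, 4, 4, 7, 126]
[1, 2, 4, 4, 7]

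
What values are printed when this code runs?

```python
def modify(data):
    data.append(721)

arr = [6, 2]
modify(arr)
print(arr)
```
[6, 2, 721]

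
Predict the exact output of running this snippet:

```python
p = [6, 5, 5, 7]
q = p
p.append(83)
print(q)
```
[6, 5, 5, 7, 83]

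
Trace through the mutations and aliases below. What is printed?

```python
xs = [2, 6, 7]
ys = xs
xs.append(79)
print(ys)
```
[2, 6, 7, 79]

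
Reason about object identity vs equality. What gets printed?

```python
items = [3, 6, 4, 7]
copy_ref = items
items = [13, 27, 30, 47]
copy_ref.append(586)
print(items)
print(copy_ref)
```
[13, 27, 30, 47]
[3, 6, 4, 7, 586]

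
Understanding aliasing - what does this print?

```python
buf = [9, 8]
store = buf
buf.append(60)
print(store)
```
[9, 8, 60]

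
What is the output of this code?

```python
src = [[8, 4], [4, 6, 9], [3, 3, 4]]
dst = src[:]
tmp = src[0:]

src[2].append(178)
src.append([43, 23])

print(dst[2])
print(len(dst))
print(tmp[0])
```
[3, 3, 4, 178]
3
[8, 4]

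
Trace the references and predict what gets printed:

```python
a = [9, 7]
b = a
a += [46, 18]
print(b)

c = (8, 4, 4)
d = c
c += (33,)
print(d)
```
[9, 7, 46, 18]
(8, 4, 4)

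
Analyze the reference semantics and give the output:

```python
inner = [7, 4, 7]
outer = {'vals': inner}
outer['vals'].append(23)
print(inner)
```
[7, 4, 7, 23]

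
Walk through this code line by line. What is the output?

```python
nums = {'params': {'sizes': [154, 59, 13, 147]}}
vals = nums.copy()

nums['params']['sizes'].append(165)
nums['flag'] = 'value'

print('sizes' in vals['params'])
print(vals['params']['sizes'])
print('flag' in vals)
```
True
[154, 59, 13, 147, 165]
False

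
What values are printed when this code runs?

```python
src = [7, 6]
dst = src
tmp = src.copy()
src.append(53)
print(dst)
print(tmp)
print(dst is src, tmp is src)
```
[7, 6, 53]
[7, 6]
True False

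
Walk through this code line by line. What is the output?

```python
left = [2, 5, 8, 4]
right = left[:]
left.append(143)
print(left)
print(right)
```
[2, 5, 8, 4, 143]
[2, 5, 8, 4]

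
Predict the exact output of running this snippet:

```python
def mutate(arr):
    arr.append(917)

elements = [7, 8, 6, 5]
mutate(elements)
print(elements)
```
[7, 8, 6, 5, 917]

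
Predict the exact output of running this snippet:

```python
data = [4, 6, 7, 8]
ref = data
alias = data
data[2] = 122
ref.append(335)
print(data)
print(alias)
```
[4, 6, 122, 8, 335]
[4, 6, 122, 8, 335]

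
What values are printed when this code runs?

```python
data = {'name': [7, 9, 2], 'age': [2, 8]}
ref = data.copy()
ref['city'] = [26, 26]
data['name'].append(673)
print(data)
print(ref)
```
{'name': [7, 9, 2, 673], 'age': [2, 8]}
{'name': [7, 9, 2, 673], 'age': [2, 8], 'city': [26, 26]}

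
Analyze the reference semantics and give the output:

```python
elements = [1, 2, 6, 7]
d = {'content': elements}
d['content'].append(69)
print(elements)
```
[1, 2, 6, 7, 69]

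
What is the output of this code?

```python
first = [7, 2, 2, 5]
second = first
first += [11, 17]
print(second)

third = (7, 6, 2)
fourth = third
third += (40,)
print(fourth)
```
[7, 2, 2, 5, 11, 17]
(7, 6, 2)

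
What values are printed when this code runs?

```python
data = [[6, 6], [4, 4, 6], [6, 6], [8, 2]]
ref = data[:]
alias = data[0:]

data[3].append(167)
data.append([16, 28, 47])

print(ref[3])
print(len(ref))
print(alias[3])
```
[8, 2, 167]
4
[8, 2, 167]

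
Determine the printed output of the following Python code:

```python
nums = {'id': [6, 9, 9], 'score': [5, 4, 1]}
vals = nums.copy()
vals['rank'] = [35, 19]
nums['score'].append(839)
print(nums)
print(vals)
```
{'id': [6, 9, 9], 'score': [5, 4, 1, 839]}
{'id': [6, 9, 9], 'score': [5, 4, 1, 839], 'rank': [35, 19]}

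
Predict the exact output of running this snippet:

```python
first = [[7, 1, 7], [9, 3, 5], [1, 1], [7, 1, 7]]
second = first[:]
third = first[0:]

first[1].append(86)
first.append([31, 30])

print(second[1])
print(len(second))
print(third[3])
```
[9, 3, 5, 86]
4
[7, 1, 7]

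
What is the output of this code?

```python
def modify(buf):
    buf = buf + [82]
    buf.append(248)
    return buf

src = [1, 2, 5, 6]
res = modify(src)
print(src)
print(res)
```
[1, 2, 5, 6]
[1, 2, 5, 6, 82, 248]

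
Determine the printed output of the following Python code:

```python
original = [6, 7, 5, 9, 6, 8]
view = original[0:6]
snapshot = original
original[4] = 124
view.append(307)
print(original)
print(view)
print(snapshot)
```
[6, 7, 5, 9, 124, 8]
[6, 7, 5, 9, 6, 8, 307]
[6, 7, 5, 9, 124, 8]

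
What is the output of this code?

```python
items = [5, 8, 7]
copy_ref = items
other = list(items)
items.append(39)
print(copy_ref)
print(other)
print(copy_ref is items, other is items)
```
[5, 8, 7, 39]
[5, 8, 7]
True False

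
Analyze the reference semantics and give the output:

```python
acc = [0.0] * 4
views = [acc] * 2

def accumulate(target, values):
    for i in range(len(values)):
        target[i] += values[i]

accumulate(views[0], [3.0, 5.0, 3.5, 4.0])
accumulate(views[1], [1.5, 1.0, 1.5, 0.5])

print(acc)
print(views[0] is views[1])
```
[4.5, 6.0, 5.0, 4.5]
True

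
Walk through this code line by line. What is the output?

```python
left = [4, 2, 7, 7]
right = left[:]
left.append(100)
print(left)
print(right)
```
[4, 2, 7, 7, 100]
[4, 2, 7, 7]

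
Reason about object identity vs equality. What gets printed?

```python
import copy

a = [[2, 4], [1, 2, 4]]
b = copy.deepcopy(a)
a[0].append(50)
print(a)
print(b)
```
[[2, 4, 50], [1, 2, 4]]
[[2, 4], [1, 2, 4]]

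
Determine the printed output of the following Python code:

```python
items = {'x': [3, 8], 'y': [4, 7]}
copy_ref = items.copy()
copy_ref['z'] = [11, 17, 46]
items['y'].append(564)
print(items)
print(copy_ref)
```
{'x': [3, 8], 'y': [4, 7, 564]}
{'x': [3, 8], 'y': [4, 7, 564], 'z': [11, 17, 46]}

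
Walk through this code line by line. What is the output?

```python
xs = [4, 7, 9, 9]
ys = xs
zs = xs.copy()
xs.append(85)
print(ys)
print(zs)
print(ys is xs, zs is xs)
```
[4, 7, 9, 9, 85]
[4, 7, 9, 9]
True False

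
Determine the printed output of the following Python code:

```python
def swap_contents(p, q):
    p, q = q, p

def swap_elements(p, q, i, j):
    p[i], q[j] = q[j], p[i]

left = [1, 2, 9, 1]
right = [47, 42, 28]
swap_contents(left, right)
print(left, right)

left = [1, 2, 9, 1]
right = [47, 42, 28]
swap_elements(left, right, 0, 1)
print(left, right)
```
[1, 2, 9, 1] [47, 42, 28]
[42, 2, 9, 1] [47, 1, 28]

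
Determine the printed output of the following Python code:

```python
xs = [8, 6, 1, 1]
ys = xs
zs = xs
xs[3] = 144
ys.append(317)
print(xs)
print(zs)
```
[8, 6, 1, 144, 317]
[8, 6, 1, 144, 317]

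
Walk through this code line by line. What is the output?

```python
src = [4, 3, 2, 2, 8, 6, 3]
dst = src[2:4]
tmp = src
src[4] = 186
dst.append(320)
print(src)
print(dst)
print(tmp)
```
[4, 3, 2, 2, 186, 6, 3]
[2, 2, 320]
[4, 3, 2, 2, 186, 6, 3]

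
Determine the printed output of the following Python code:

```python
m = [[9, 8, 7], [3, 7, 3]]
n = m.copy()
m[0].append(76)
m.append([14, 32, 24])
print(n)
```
[[9, 8, 7, 76], [3, 7, 3]]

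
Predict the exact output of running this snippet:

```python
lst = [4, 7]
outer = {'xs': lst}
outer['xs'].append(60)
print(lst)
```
[4, 7, 60]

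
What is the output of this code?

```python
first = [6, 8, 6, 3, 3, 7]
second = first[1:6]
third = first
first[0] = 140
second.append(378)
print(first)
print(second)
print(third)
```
[140, 8, 6, 3, 3, 7]
[8, 6, 3, 3, 7, 378]
[140, 8, 6, 3, 3, 7]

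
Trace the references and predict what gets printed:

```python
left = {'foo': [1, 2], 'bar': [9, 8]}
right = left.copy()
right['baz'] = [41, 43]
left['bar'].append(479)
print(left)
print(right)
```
{'foo': [1, 2], 'bar': [9, 8, 479]}
{'foo': [1, 2], 'bar': [9, 8, 479], 'baz': [41, 43]}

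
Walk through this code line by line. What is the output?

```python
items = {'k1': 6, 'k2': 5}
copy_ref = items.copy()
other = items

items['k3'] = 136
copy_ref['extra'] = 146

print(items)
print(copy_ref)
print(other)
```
{'k1': 6, 'k2': 5, 'k3': 136}
{'k1': 6, 'k2': 5, 'extra': 146}
{'k1': 6, 'k2': 5, 'k3': 136}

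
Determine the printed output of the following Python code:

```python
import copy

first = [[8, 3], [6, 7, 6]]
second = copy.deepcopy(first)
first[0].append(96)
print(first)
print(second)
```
[[8, 3, 96], [6, 7, 6]]
[[8, 3], [6, 7, 6]]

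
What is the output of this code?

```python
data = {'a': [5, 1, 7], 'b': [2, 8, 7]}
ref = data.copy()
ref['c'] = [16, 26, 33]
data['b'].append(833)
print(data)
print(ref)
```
{'a': [5, 1, 7], 'b': [2, 8, 7, 833]}
{'a': [5, 1, 7], 'b': [2, 8, 7, 833], 'c': [16, 26, 33]}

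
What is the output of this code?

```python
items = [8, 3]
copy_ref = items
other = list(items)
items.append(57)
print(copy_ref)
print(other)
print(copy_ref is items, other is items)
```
[8, 3, 57]
[8, 3]
True False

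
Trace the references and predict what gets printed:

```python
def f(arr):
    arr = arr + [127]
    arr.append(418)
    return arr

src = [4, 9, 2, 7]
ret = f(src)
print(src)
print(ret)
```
[4, 9, 2, 7]
[4, 9, 2, 7, 127, 418]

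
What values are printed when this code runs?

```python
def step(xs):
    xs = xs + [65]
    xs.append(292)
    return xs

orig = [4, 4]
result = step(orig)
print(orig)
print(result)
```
[4, 4]
[4, 4, 65, 292]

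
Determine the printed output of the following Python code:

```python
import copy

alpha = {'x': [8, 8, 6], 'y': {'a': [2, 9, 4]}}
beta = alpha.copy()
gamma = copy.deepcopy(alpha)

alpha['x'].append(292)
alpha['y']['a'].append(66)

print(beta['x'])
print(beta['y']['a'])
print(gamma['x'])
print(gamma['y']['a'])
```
[8, 8, 6, 292]
[2, 9, 4, 66]
[8, 8, 6]
[2, 9, 4]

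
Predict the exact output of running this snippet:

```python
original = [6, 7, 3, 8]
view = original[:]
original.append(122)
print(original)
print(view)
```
[6, 7, 3, 8, 122]
[6, 7, 3, 8]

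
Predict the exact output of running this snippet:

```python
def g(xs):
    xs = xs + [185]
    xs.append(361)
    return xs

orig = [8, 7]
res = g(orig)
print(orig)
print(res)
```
[8, 7]
[8, 7, 185, 361]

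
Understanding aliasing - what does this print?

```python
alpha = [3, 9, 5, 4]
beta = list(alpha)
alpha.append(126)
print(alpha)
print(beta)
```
[3, 9, 5, 4, 126]
[3, 9, 5, 4]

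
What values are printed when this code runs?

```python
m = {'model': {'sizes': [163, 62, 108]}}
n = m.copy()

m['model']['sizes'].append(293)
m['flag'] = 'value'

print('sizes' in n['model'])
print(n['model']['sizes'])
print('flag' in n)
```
True
[163, 62, 108, 293]
False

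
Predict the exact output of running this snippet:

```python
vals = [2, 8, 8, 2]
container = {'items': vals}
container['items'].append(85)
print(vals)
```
[2, 8, 8, 2, 85]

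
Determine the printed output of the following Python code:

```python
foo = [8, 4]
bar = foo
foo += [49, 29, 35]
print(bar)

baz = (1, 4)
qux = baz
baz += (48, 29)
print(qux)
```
[8, 4, 49, 29, 35]
(1, 4)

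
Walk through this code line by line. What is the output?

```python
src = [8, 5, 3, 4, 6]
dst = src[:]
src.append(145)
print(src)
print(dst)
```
[8, 5, 3, 4, 6, 145]
[8, 5, 3, 4, 6]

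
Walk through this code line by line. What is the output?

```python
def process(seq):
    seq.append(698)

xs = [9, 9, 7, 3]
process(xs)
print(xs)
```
[9, 9, 7, 3, 698]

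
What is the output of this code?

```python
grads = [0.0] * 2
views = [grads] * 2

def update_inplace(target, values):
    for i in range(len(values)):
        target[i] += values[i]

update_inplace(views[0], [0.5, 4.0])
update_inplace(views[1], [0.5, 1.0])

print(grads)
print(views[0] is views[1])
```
[1.0, 5.0]
True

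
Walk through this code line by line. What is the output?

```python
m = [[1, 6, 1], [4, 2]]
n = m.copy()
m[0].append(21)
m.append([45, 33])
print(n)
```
[[1, 6, 1, 21], [4, 2]]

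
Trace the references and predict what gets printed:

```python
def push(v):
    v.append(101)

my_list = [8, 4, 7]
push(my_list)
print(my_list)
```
[8, 4, 7, 101]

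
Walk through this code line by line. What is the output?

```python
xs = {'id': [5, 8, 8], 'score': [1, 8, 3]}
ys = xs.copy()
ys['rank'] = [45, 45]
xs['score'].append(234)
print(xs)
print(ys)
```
{'id': [5, 8, 8], 'score': [1, 8, 3, 234]}
{'id': [5, 8, 8], 'score': [1, 8, 3, 234], 'rank': [45, 45]}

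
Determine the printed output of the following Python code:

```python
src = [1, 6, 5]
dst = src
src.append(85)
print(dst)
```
[1, 6, 5, 85]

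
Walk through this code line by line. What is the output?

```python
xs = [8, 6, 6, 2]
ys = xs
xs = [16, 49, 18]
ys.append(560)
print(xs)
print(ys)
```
[16, 49, 18]
[8, 6, 6, 2, 560]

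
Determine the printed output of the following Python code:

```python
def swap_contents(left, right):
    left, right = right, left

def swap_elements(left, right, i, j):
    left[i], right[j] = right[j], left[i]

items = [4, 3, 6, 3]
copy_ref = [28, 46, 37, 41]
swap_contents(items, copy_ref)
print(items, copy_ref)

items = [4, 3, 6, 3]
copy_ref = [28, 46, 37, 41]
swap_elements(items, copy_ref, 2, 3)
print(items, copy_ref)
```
[4, 3, 6, 3] [28, 46, 37, 41]
[4, 3, 41, 3] [28, 46, 37, 6]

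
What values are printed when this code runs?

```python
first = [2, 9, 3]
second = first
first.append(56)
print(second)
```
[2, 9, 3, 56]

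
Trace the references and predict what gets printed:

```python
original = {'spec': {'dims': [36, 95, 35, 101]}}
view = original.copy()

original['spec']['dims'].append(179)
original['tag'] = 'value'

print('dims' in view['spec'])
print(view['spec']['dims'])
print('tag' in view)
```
True
[36, 95, 35, 101, 179]
False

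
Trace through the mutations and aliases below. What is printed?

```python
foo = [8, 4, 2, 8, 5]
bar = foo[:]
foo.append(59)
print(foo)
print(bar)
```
[8, 4, 2, 8, 5, 59]
[8, 4, 2, 8, 5]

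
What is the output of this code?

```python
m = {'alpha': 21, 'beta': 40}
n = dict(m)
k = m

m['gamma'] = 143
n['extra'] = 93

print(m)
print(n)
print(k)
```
{'alpha': 21, 'beta': 40, 'gamma': 143}
{'alpha': 21, 'beta': 40, 'extra': 93}
{'alpha': 21, 'beta': 40, 'gamma': 143}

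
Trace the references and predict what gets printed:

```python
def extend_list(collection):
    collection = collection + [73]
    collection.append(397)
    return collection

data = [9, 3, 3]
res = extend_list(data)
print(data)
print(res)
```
[9, 3, 3]
[9, 3, 3, 73, 397]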